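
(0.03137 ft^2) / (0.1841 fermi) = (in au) 105.8. Check: 1 ft^2 = 0.09290304 m^2, so 0.03137 ft^2 = 0.03137 * 0.09290304 = 0.0029143684 m^2. 1 fermi = 1e-15 m, so 0.1841 fermi = 0.1841 * 1e-15 = 1.841e-16 m. Combine: 0.0029143684 m^2 / 1.841e-16 m = 1.5830355e+13 m. 1 au = 1.4959787e+11 m, so 1.5830355e+13 m = 1.5830355e+13 / 1.4959787e+11 = 105.81939 au ≈ 105.8 au (4 s.f.).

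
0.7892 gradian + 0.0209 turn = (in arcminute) 494.1. Check: 1 gradian = 0.015707963 rad, so 0.7892 gradian = 0.7892 * 0.015707963 = 0.012396725 rad. 1 turn = 6.2831853 rad, so 0.0209 turn = 0.0209 * 6.2831853 = 0.13131857 rad. Sum: 0.012396725 + 0.13131857 = 0.1437153 rad. 1 arcminute = 0.00029088821 rad, so 0.1437153 rad = 0.1437153 / 0.00029088821 = 494.0568 arcminute ≈ 494.1 arcminute (4 s.f.).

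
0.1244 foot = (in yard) 1 foot = 0.3048 m, so 0.1244 foot = 0.1244 * 0.3048 = 0.03791712 m. 1 yard = 0.9144 m, so 0.03791712 m = 0.03791712 / 0.9144 = 0.041466667 yard ≈ 0.04147 yard (4 s.f.). Final answer: 0.04147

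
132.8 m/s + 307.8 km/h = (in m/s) 132.8 m/s is already in m/s. 1 km/h = 0.27777778 m/s, so 307.8 km/h = 307.8 * 0.27777778 = 85.5 m/s. Sum: 132.8 + 85.5 = 218.3 m/s. Result: 218.3 m/s. Final answer: 218.3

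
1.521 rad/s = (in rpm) 1 rpm = 0.10471976 rad/s, so 1.521 rad/s = 1.521 / 0.10471976 = 14.52448 rpm ≈ 14.52 rpm (4 s.f.). Final answer: 14.52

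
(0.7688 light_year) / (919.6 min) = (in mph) 2.949e+11. Check: 1 light_year = 9.4607305e+15 m, so 0.7688 light_year = 0.7688 * 9.4607305e+15 = 7.2734096e+15 m. 1 min = 60 s, so 919.6 min = 919.6 * 60 = 55176 s. Combine: 7.2734096e+15 m / 55176 s = 1.3182198e+11 m/s. 1 mph = 0.44704 m/s, so 1.3182198e+11 m/s = 1.3182198e+11 / 0.44704 = 2.9487737e+11 mph ≈ 2.949e+11 mph (4 s.f.).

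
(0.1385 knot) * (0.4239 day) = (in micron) 2.61e+09. Check: 1 knot = 0.51444444 m/s, so 0.1385 knot = 0.1385 * 0.51444444 = 0.071250556 m/s. 1 day = 86400 s, so 0.4239 day = 0.4239 * 86400 = 36624.96 s. Combine: 0.071250556 m/s * 36624.96 s = 2609.5487 m. 1 micron = 1e-06 m, so 2609.5487 m = 2609.5487 / 1e-06 = 2.6095487e+09 micron ≈ 2.61e+09 micron (4 s.f.).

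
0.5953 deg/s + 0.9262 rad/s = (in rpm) 8.944. Check: 1 deg/s = 0.017453293 rad/s, so 0.5953 deg/s = 0.5953 * 0.017453293 = 0.010389945 rad/s. 0.9262 rad/s is already in rad/s. Sum: 0.010389945 + 0.9262 = 0.93658995 rad/s. 1 rpm = 0.10471976 rad/s, so 0.93658995 rad/s = 0.93658995 / 0.10471976 = 8.9437752 rpm ≈ 8.944 rpm (4 s.f.).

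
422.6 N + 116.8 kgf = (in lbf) 422.6 N is already in N. 1 kgf = 9.80665 N, so 116.8 kgf = 116.8 * 9.80665 = 1145.4167 N. Sum: 422.6 + 1145.4167 = 1568.0167 N. 1 lbf = 4.4482216 N, so 1568.0167 N = 1568.0167 / 4.4482216 = 352.50418 lbf ≈ 352.5 lbf (4 s.f.). Final answer: 352.5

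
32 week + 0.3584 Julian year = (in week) 50.7. Check: 1 week = 604800 s, so 32 week = 32 * 604800 = 19353600 s. 1 Julian year = 31557600 s, so 0.3584 Julian year = 0.3584 * 31557600 = 11310244 s. Sum: 19353600 + 11310244 = 30663844 s. 1 week = 604800 s, so 30663844 s = 30663844 / 604800 = 50.7008 week ≈ 50.7 week (4 s.f.).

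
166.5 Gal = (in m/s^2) 1 Gal = 0.01 m/s^2, so 166.5 Gal = 166.5 * 0.01 = 1.665 m/s^2. Result: 1.665 m/s^2. Final answer: 1.665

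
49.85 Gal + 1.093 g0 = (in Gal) 1122. Check: 1 Gal = 0.01 m/s^2, so 49.85 Gal = 49.85 * 0.01 = 0.4985 m/s^2. 1 g0 = 9.80665 m/s^2, so 1.093 g0 = 1.093 * 9.80665 = 10.718668 m/s^2. Sum: 0.4985 + 10.718668 = 11.217168 m/s^2. 1 Gal = 0.01 m/s^2, so 11.217168 m/s^2 = 11.217168 / 0.01 = 1121.7168 Gal ≈ 1122 Gal (4 s.f.).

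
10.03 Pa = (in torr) 0.07523. Check: 1 torr = 133.32237 Pa, so 10.03 Pa = 10.03 / 133.32237 = 0.075231187 torr ≈ 0.07523 torr (4 s.f.).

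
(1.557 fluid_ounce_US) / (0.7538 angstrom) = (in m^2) 6.109e+05. Check: 1 fluid_ounce_US = 2.957353e-05 m^3, so 1.557 fluid_ounce_US = 1.557 * 2.957353e-05 = 4.6045986e-05 m^3. 1 angstrom = 1e-10 m, so 0.7538 angstrom = 0.7538 * 1e-10 = 7.538e-11 m. Combine: 4.6045986e-05 m^3 / 7.538e-11 m = 610851.49 m^2. Result: 610851.49 m^2 ≈ 6.109e+05 m^2 (4 s.f.).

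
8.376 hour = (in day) 0.349. Check: 1 hour = 3600 s, so 8.376 hour = 8.376 * 3600 = 30153.6 s. 1 day = 86400 s, so 30153.6 s = 30153.6 / 86400 = 0.349 day.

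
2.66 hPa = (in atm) 1 hPa = 100 Pa, so 2.66 hPa = 2.66 * 100 = 266 Pa. 1 atm = 101325 Pa, so 266 Pa = 266 / 101325 = 0.0026252159 atm ≈ 0.002625 atm (4 s.f.). Final answer: 0.002625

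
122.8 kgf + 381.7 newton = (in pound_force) 356.5. Check: 1 kgf = 9.80665 N, so 122.8 kgf = 122.8 * 9.80665 = 1204.2566 N. 381.7 newton = 381.7 N. Sum: 1204.2566 + 381.7 = 1585.9566 N. 1 pound_force = 4.4482216 N, so 1585.9566 N = 1585.9566 / 4.4482216 = 356.53723 pound_force ≈ 356.5 pound_force (4 s.f.).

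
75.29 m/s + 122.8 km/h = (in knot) 212.7. Check: 75.29 m/s is already in m/s. 1 km/h = 0.27777778 m/s, so 122.8 km/h = 122.8 * 0.27777778 = 34.111111 m/s. Sum: 75.29 + 34.111111 = 109.40111 m/s. 1 knot = 0.51444444 m/s, so 109.40111 m/s = 109.40111 / 0.51444444 = 212.65875 knot ≈ 212.7 knot (4 s.f.).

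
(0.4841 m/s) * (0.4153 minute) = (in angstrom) 1.206e+11. Check: 0.4841 m/s is already in m/s. 1 minute = 60 s, so 0.4153 minute = 0.4153 * 60 = 24.918 s. Combine: 0.4841 m/s * 24.918 s = 12.062804 m. 1 angstrom = 1e-10 m, so 12.062804 m = 12.062804 / 1e-10 = 1.2062804e+11 angstrom ≈ 1.206e+11 angstrom (4 s.f.).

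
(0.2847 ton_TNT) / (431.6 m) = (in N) 2.76e+06. Check: 1 ton_TNT = 4.184e+09 J, so 0.2847 ton_TNT = 0.2847 * 4.184e+09 = 1.1911848e+09 J. 431.6 m is already in m. Combine: 1.1911848e+09 J / 431.6 m = 2759927.7 N. Result: 2759927.7 N ≈ 2.76e+06 N (4 s.f.).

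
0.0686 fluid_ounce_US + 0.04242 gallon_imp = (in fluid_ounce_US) 1 fluid_ounce_US = 2.957353e-05 m^3, so 0.0686 fluid_ounce_US = 0.0686 * 2.957353e-05 = 2.0287441e-06 m^3. 1 gallon_imp = 0.00454609 m^3, so 0.04242 gallon_imp = 0.04242 * 0.00454609 = 0.00019284514 m^3. Sum: 2.0287441e-06 + 0.00019284514 = 0.00019487388 m^3. 1 fluid_ounce_US = 2.957353e-05 m^3, so 0.00019487388 m^3 = 0.00019487388 / 2.957353e-05 = 6.5894699 fluid_ounce_US ≈ 6.589 fluid_ounce_US (4 s.f.). Final answer: 6.589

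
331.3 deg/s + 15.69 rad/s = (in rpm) 1 deg/s = 0.017453293 rad/s, so 331.3 deg/s = 331.3 * 0.017453293 = 5.7822758 rad/s. 15.69 rad/s is already in rad/s. Sum: 5.7822758 + 15.69 = 21.472276 rad/s. 1 rpm = 0.10471976 rad/s, so 21.472276 rad/s = 21.472276 / 0.10471976 = 205.04513 rpm ≈ 205 rpm (4 s.f.). Final answer: 205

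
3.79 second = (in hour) 3.79 second = 3.79 s. 1 hour = 3600 s, so 3.79 s = 3.79 / 3600 = 0.0010527778 hour ≈ 0.001053 hour (4 s.f.). Final answer: 0.001053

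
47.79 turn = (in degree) 1 turn = 6.2831853 rad, so 47.79 turn = 47.79 * 6.2831853 = 300.27343 rad. 1 degree = 0.017453293 rad, so 300.27343 rad = 300.27343 / 0.017453293 = 17204.4 degree ≈ 1.72e+04 degree (4 s.f.). Final answer: 1.72e+04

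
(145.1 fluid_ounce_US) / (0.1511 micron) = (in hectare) 2.84. Check: 1 fluid_ounce_US = 2.957353e-05 m^3, so 145.1 fluid_ounce_US = 145.1 * 2.957353e-05 = 0.0042911191 m^3. 1 micron = 1e-06 m, so 0.1511 micron = 0.1511 * 1e-06 = 1.511e-07 m. Combine: 0.0042911191 m^3 / 1.511e-07 m = 28399.2 m^2. 1 hectare = 10000 m^2, so 28399.2 m^2 = 28399.2 / 10000 = 2.83992 hectare ≈ 2.84 hectare (4 s.f.).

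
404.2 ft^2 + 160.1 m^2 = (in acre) 0.04884. Check: 1 ft^2 = 0.09290304 m^2, so 404.2 ft^2 = 404.2 * 0.09290304 = 37.551409 m^2. 160.1 m^2 is already in m^2. Sum: 37.551409 + 160.1 = 197.65141 m^2. 1 acre = 4046.8564 m^2, so 197.65141 m^2 = 197.65141 / 4046.8564 = 0.048840727 acre ≈ 0.04884 acre (4 s.f.).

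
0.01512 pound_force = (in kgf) 0.006858. Check: 1 pound_force = 4.4482216 N, so 0.01512 pound_force = 0.01512 * 4.4482216 = 0.067257111 N. 1 kgf = 9.80665 N, so 0.067257111 N = 0.067257111 / 9.80665 = 0.0068583166 kgf ≈ 0.006858 kgf (4 s.f.).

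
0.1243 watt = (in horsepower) 0.0001667. Check: 0.1243 watt = 0.1243 W. 1 horsepower = 745.69987 W, so 0.1243 W = 0.1243 / 745.69987 = 0.00016668905 horsepower ≈ 0.0001667 horsepower (4 s.f.).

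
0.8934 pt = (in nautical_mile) 1.702e-07. Check: 1 pt = 0.00035277778 m, so 0.8934 pt = 0.8934 * 0.00035277778 = 0.00031517167 m. 1 nautical_mile = 1852 m, so 0.00031517167 m = 0.00031517167 / 1852 = 1.7017909e-07 nautical_mile ≈ 1.702e-07 nautical_mile (4 s.f.).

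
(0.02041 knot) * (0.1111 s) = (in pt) 3.307. Check: 1 knot = 0.51444444 m/s, so 0.02041 knot = 0.02041 * 0.51444444 = 0.010499811 m/s. 0.1111 s is already in s. Combine: 0.010499811 m/s * 0.1111 s = 0.001166529 m. 1 pt = 0.00035277778 m, so 0.001166529 m = 0.001166529 / 0.00035277778 = 3.3066964 pt ≈ 3.307 pt (4 s.f.).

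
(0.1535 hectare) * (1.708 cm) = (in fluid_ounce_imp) 1 hectare = 10000 m^2, so 0.1535 hectare = 0.1535 * 10000 = 1535 m^2. 1 cm = 0.01 m, so 1.708 cm = 1.708 * 0.01 = 0.01708 m. Combine: 1535 m^2 * 0.01708 m = 26.2178 m^3. 1 fluid_ounce_imp = 2.8413063e-05 m^3, so 26.2178 m^3 = 26.2178 / 2.8413063e-05 = 922737.56 fluid_ounce_imp ≈ 9.227e+05 fluid_ounce_imp (4 s.f.). Final answer: 9.227e+05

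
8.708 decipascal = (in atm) 1 decipascal = 0.1 Pa, so 8.708 decipascal = 8.708 * 0.1 = 0.8708 Pa. 1 atm = 101325 Pa, so 0.8708 Pa = 0.8708 / 101325 = 8.5941278e-06 atm ≈ 8.594e-06 atm (4 s.f.). Final answer: 8.594e-06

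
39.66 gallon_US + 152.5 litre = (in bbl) 1 gallon_US = 0.0037854118 m^3, so 39.66 gallon_US = 39.66 * 0.0037854118 = 0.15012943 m^3. 1 litre = 0.001 m^3, so 152.5 litre = 152.5 * 0.001 = 0.1525 m^3. Sum: 0.15012943 + 0.1525 = 0.30262943 m^3. 1 bbl = 0.15898729 m^3, so 0.30262943 m^3 = 0.30262943 / 0.15898729 = 1.9034819 bbl ≈ 1.903 bbl (4 s.f.). Final answer: 1.903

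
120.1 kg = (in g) 1.201e+05. Check: 1 g = 0.001 kg, so 120.1 kg = 120.1 / 0.001 = 120100 g ≈ 1.201e+05 g (4 s.f.).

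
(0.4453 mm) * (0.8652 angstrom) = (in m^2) 1 mm = 0.001 m, so 0.4453 mm = 0.4453 * 0.001 = 0.0004453 m. 1 angstrom = 1e-10 m, so 0.8652 angstrom = 0.8652 * 1e-10 = 8.652e-11 m. Combine: 0.0004453 m * 8.652e-11 m = 3.8527356e-14 m^2. Result: 3.8527356e-14 m^2 ≈ 3.853e-14 m^2 (4 s.f.). Final answer: 3.853e-14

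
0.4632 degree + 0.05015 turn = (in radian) 1 degree = 0.017453293 rad, so 0.4632 degree = 0.4632 * 0.017453293 = 0.0080843651 rad. 1 turn = 6.2831853 rad, so 0.05015 turn = 0.05015 * 6.2831853 = 0.31510174 rad. Sum: 0.0080843651 + 0.31510174 = 0.32318611 rad. 0.32318611 rad = 0.32318611 radian ≈ 0.3232 radian (4 s.f.). Final answer: 0.3232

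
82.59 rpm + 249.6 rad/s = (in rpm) 2466. Check: 1 rpm = 0.10471976 rad/s, so 82.59 rpm = 82.59 * 0.10471976 = 8.6488046 rad/s. 249.6 rad/s is already in rad/s. Sum: 8.6488046 + 249.6 = 258.2488 rad/s. 1 rpm = 0.10471976 rad/s, so 258.2488 rad/s = 258.2488 / 0.10471976 = 2466.0944 rpm ≈ 2466 rpm (4 s.f.).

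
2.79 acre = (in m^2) 1 acre = 4046.8564 m^2, so 2.79 acre = 2.79 * 4046.8564 = 11290.729 m^2. Result: 11290.729 m^2 ≈ 1.129e+04 m^2 (4 s.f.). Final answer: 1.129e+04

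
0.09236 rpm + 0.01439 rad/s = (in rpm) 0.2298. Check: 1 rpm = 0.10471976 rad/s, so 0.09236 rpm = 0.09236 * 0.10471976 = 0.0096719166 rad/s. 0.01439 rad/s is already in rad/s. Sum: 0.0096719166 + 0.01439 = 0.024061917 rad/s. 1 rpm = 0.10471976 rad/s, so 0.024061917 rad/s = 0.024061917 / 0.10471976 = 0.22977438 rpm ≈ 0.2298 rpm (4 s.f.).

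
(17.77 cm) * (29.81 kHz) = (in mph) 1.185e+04. Check: 1 cm = 0.01 m, so 17.77 cm = 17.77 * 0.01 = 0.1777 m. 1 kHz = 1000 Hz, so 29.81 kHz = 29.81 * 1000 = 29810 Hz. Combine: 0.1777 m * 29810 Hz = 5297.237 m/s. 1 mph = 0.44704 m/s, so 5297.237 m/s = 5297.237 / 0.44704 = 11849.582 mph ≈ 1.185e+04 mph (4 s.f.).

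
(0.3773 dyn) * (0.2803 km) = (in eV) 1 dyn = 1e-05 N, so 0.3773 dyn = 0.3773 * 1e-05 = 3.773e-06 N. 1 km = 1000 m, so 0.2803 km = 0.2803 * 1000 = 280.3 m. Combine: 3.773e-06 N * 280.3 m = 0.0010575719 J. 1 eV = 1.6021766e-19 J, so 0.0010575719 J = 0.0010575719 / 1.6021766e-19 = 6.6008446e+15 eV ≈ 6.601e+15 eV (4 s.f.). Final answer: 6.601e+15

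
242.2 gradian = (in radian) 3.804. Check: 1 gradian = 0.015707963 rad, so 242.2 gradian = 242.2 * 0.015707963 = 3.8044687 rad. 3.8044687 rad = 3.8044687 radian ≈ 3.804 radian (4 s.f.).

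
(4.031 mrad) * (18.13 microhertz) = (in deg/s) 1 mrad = 0.001 rad, so 4.031 mrad = 4.031 * 0.001 = 0.004031 rad. 1 microhertz = 1e-06 Hz, so 18.13 microhertz = 18.13 * 1e-06 = 1.813e-05 Hz. Combine: 0.004031 rad * 1.813e-05 Hz = 7.308203e-08 rad/s. 1 deg/s = 0.017453293 rad/s, so 7.308203e-08 rad/s = 7.308203e-08 / 0.017453293 = 4.1872919e-06 deg/s ≈ 4.187e-06 deg/s (4 s.f.). Final answer: 4.187e-06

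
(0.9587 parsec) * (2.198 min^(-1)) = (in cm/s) 1.084e+17. Check: 1 parsec = 3.0856776e+16 m, so 0.9587 parsec = 0.9587 * 3.0856776e+16 = 2.9582391e+16 m. 1 min^(-1) = 0.016666667 Hz, so 2.198 min^(-1) = 2.198 * 0.016666667 = 0.036633333 Hz. Combine: 2.9582391e+16 m * 0.036633333 Hz = 1.0837016e+15 m/s. 1 cm/s = 0.01 m/s, so 1.0837016e+15 m/s = 1.0837016e+15 / 0.01 = 1.0837016e+17 cm/s ≈ 1.084e+17 cm/s (4 s.f.).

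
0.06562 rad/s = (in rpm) 0.6266. Check: 1 rpm = 0.10471976 rad/s, so 0.06562 rad/s = 0.06562 / 0.10471976 = 0.62662484 rpm ≈ 0.6266 rpm (4 s.f.).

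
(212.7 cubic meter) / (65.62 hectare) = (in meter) 0.0003241. Check: 212.7 cubic meter = 212.7 m^3. 1 hectare = 10000 m^2, so 65.62 hectare = 65.62 * 10000 = 656200 m^2. Combine: 212.7 m^3 / 656200 m^2 = 0.00032413898 m. 0.00032413898 m = 0.00032413898 meter ≈ 0.0003241 meter (4 s.f.).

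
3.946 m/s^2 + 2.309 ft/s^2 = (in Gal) 465. Check: 3.946 m/s^2 is already in m/s^2. 1 ft/s^2 = 0.3048 m/s^2, so 2.309 ft/s^2 = 2.309 * 0.3048 = 0.7037832 m/s^2. Sum: 3.946 + 0.7037832 = 4.6497832 m/s^2. 1 Gal = 0.01 m/s^2, so 4.6497832 m/s^2 = 4.6497832 / 0.01 = 464.97832 Gal ≈ 465 Gal (4 s.f.).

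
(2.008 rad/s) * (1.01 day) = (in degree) 2.008 rad/s is already in rad/s. 1 day = 86400 s, so 1.01 day = 1.01 * 86400 = 87264 s. Combine: 2.008 rad/s * 87264 s = 175226.11 rad. 1 degree = 0.017453293 rad, so 175226.11 rad = 175226.11 / 0.017453293 = 10039717 degree ≈ 1.004e+07 degree (4 s.f.). Final answer: 1.004e+07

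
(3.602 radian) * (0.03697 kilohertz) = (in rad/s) 133.2. Check: 3.602 radian = 3.602 rad. 1 kilohertz = 1000 Hz, so 0.03697 kilohertz = 0.03697 * 1000 = 36.97 Hz. Combine: 3.602 rad * 36.97 Hz = 133.16594 rad/s. Result: 133.16594 rad/s ≈ 133.2 rad/s (4 s.f.).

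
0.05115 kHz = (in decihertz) 1 kHz = 1000 Hz, so 0.05115 kHz = 0.05115 * 1000 = 51.15 Hz. 1 decihertz = 0.1 Hz, so 51.15 Hz = 51.15 / 0.1 = 511.5 decihertz. Final answer: 511.5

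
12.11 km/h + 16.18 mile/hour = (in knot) 20.6. Check: 1 km/h = 0.27777778 m/s, so 12.11 km/h = 12.11 * 0.27777778 = 3.3638889 m/s. 1 mile/hour = 0.44704 m/s, so 16.18 mile/hour = 16.18 * 0.44704 = 7.2331072 m/s. Sum: 3.3638889 + 7.2331072 = 10.596996 m/s. 1 knot = 0.51444444 m/s, so 10.596996 m/s = 10.596996 / 0.51444444 = 20.598912 knot ≈ 20.6 knot (4 s.f.).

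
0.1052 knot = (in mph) 1 knot = 0.51444444 m/s, so 0.1052 knot = 0.1052 * 0.51444444 = 0.054119556 m/s. 1 mph = 0.44704 m/s, so 0.054119556 m/s = 0.054119556 / 0.44704 = 0.121062 mph ≈ 0.1211 mph (4 s.f.). Final answer: 0.1211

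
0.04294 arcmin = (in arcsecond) 1 arcmin = 0.00029088821 rad, so 0.04294 arcmin = 0.04294 * 0.00029088821 = 1.249074e-05 rad. 1 arcsecond = 4.8481368e-06 rad, so 1.249074e-05 rad = 1.249074e-05 / 4.8481368e-06 = 2.5764 arcsecond ≈ 2.576 arcsecond (4 s.f.). Final answer: 2.576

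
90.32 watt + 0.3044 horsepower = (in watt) 317.3. Check: 90.32 watt = 90.32 W. 1 horsepower = 745.69987 W, so 0.3044 horsepower = 0.3044 * 745.69987 = 226.99104 W. Sum: 90.32 + 226.99104 = 317.31104 W. 317.31104 W = 317.31104 watt ≈ 317.3 watt (4 s.f.).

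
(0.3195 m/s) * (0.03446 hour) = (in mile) 0.02463. Check: 0.3195 m/s is already in m/s. 1 hour = 3600 s, so 0.03446 hour = 0.03446 * 3600 = 124.056 s. Combine: 0.3195 m/s * 124.056 s = 39.635892 m. 1 mile = 1609.344 m, so 39.635892 m = 39.635892 / 1609.344 = 0.024628601 mile ≈ 0.02463 mile (4 s.f.).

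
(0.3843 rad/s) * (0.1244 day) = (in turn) 0.3843 rad/s is already in rad/s. 1 day = 86400 s, so 0.1244 day = 0.1244 * 86400 = 10748.16 s. Combine: 0.3843 rad/s * 10748.16 s = 4130.5179 rad. 1 turn = 6.2831853 rad, so 4130.5179 rad = 4130.5179 / 6.2831853 = 657.39234 turn ≈ 657.4 turn (4 s.f.). Final answer: 657.4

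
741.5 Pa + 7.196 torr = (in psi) 741.5 Pa is already in Pa. 1 torr = 133.32237 Pa, so 7.196 torr = 7.196 * 133.32237 = 959.38776 Pa. Sum: 741.5 + 959.38776 = 1700.8878 Pa. 1 psi = 6894.7573 Pa, so 1700.8878 Pa = 1700.8878 / 6894.7573 = 0.24669291 psi ≈ 0.2467 psi (4 s.f.). Final answer: 0.2467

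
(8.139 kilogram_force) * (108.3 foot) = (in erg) 2.635e+10. Check: 1 kilogram_force = 9.80665 N, so 8.139 kilogram_force = 8.139 * 9.80665 = 79.816324 N. 1 foot = 0.3048 m, so 108.3 foot = 108.3 * 0.3048 = 33.00984 m. Combine: 79.816324 N * 33.00984 m = 2634.7241 J. 1 erg = 1e-07 J, so 2634.7241 J = 2634.7241 / 1e-07 = 2.6347241e+10 erg ≈ 2.635e+10 erg (4 s.f.).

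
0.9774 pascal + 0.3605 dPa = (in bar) 0.9774 pascal = 0.9774 Pa. 1 dPa = 0.1 Pa, so 0.3605 dPa = 0.3605 * 0.1 = 0.03605 Pa. Sum: 0.9774 + 0.03605 = 1.01345 Pa. 1 bar = 100000 Pa, so 1.01345 Pa = 1.01345 / 100000 = 1.01345e-05 bar ≈ 1.013e-05 bar (4 s.f.). Final answer: 1.013e-05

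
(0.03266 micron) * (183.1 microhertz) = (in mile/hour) 1 micron = 1e-06 m, so 0.03266 micron = 0.03266 * 1e-06 = 3.266e-08 m. 1 microhertz = 1e-06 Hz, so 183.1 microhertz = 183.1 * 1e-06 = 0.0001831 Hz. Combine: 3.266e-08 m * 0.0001831 Hz = 5.980046e-12 m/s. 1 mile/hour = 0.44704 m/s, so 5.980046e-12 m/s = 5.980046e-12 / 0.44704 = 1.3376982e-11 mile/hour ≈ 1.338e-11 mile/hour (4 s.f.). Final answer: 1.338e-11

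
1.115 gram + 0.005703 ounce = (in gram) 1 gram = 0.001 kg, so 1.115 gram = 1.115 * 0.001 = 0.001115 kg. 1 ounce = 0.028349523 kg, so 0.005703 ounce = 0.005703 * 0.028349523 = 0.00016167733 kg. Sum: 0.001115 + 0.00016167733 = 0.0012766773 kg. 1 gram = 0.001 kg, so 0.0012766773 kg = 0.0012766773 / 0.001 = 1.2766773 gram ≈ 1.277 gram (4 s.f.). Final answer: 1.277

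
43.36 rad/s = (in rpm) 1 rpm = 0.10471976 rad/s, so 43.36 rad/s = 43.36 / 0.10471976 = 414.0575 rpm ≈ 414.1 rpm (4 s.f.). Final answer: 414.1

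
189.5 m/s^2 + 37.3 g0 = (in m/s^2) 189.5 m/s^2 is already in m/s^2. 1 g0 = 9.80665 m/s^2, so 37.3 g0 = 37.3 * 9.80665 = 365.78804 m/s^2. Sum: 189.5 + 365.78804 = 555.28805 m/s^2. Result: 555.28805 m/s^2 ≈ 555.3 m/s^2 (4 s.f.). Final answer: 555.3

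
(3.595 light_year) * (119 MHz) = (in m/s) 4.047e+24. Check: 1 light_year = 9.4607305e+15 m, so 3.595 light_year = 3.595 * 9.4607305e+15 = 3.4011326e+16 m. 1 MHz = 1000000 Hz, so 119 MHz = 119 * 1000000 = 1.19e+08 Hz. Combine: 3.4011326e+16 m * 1.19e+08 Hz = 4.0473478e+24 m/s. Result: 4.0473478e+24 m/s ≈ 4.047e+24 m/s (4 s.f.).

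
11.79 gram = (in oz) 1 gram = 0.001 kg, so 11.79 gram = 11.79 * 0.001 = 0.01179 kg. 1 oz = 0.028349523 kg, so 0.01179 kg = 0.01179 / 0.028349523 = 0.41588001 oz ≈ 0.4159 oz (4 s.f.). Final answer: 0.4159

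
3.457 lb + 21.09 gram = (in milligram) 1.589e+06. Check: 1 lb = 0.45359237 kg, so 3.457 lb = 3.457 * 0.45359237 = 1.5680688 kg. 1 gram = 0.001 kg, so 21.09 gram = 21.09 * 0.001 = 0.02109 kg. Sum: 1.5680688 + 0.02109 = 1.5891588 kg. 1 milligram = 1e-06 kg, so 1.5891588 kg = 1.5891588 / 1e-06 = 1589158.8 milligram ≈ 1.589e+06 milligram (4 s.f.).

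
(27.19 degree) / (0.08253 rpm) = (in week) 1 degree = 0.017453293 rad, so 27.19 degree = 27.19 * 0.017453293 = 0.47455502 rad. 1 rpm = 0.10471976 rad/s, so 0.08253 rpm = 0.08253 * 0.10471976 = 0.0086425214 rad/s. Combine: 0.47455502 rad / 0.0086425214 rad/s = 54.909326 s. 1 week = 604800 s, so 54.909326 s = 54.909326 / 604800 = 9.0789229e-05 week ≈ 9.079e-05 week (4 s.f.). Final answer: 9.079e-05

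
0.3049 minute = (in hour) 0.005082. Check: 1 minute = 60 s, so 0.3049 minute = 0.3049 * 60 = 18.294 s. 1 hour = 3600 s, so 18.294 s = 18.294 / 3600 = 0.0050816667 hour ≈ 0.005082 hour (4 s.f.).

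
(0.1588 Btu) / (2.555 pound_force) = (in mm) 1 Btu = 1055.0559 J, so 0.1588 Btu = 0.1588 * 1055.0559 = 167.54287 J. 1 pound_force = 4.4482216 N, so 2.555 pound_force = 2.555 * 4.4482216 = 11.365206 N. Combine: 167.54287 J / 11.365206 N = 14.741736 m. 1 mm = 0.001 m, so 14.741736 m = 14.741736 / 0.001 = 14741.736 mm ≈ 1.474e+04 mm (4 s.f.). Final answer: 1.474e+04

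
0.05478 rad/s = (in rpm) 1 rpm = 0.10471976 rad/s, so 0.05478 rad/s = 0.05478 / 0.10471976 = 0.52311047 rpm ≈ 0.5231 rpm (4 s.f.). Final answer: 0.5231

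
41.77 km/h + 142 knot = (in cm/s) 1 km/h = 0.27777778 m/s, so 41.77 km/h = 41.77 * 0.27777778 = 11.602778 m/s. 1 knot = 0.51444444 m/s, so 142 knot = 142 * 0.51444444 = 73.051111 m/s. Sum: 11.602778 + 73.051111 = 84.653889 m/s. 1 cm/s = 0.01 m/s, so 84.653889 m/s = 84.653889 / 0.01 = 8465.3889 cm/s ≈ 8465 cm/s (4 s.f.). Final answer: 8465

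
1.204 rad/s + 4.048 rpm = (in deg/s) 1.204 rad/s is already in rad/s. 1 rpm = 0.10471976 rad/s, so 4.048 rpm = 4.048 * 0.10471976 = 0.42390557 rad/s. Sum: 1.204 + 0.42390557 = 1.6279056 rad/s. 1 deg/s = 0.017453293 rad/s, so 1.6279056 rad/s = 1.6279056 / 0.017453293 = 93.272119 deg/s ≈ 93.27 deg/s (4 s.f.). Final answer: 93.27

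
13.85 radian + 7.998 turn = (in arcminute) 13.85 radian = 13.85 rad. 1 turn = 6.2831853 rad, so 7.998 turn = 7.998 * 6.2831853 = 50.252916 rad. Sum: 13.85 + 50.252916 = 64.102916 rad. 1 arcminute = 0.00029088821 rad, so 64.102916 rad = 64.102916 / 0.00029088821 = 220369.59 arcminute ≈ 2.204e+05 arcminute (4 s.f.). Final answer: 2.204e+05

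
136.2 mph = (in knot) 1 mph = 0.44704 m/s, so 136.2 mph = 136.2 * 0.44704 = 60.886848 m/s. 1 knot = 0.51444444 m/s, so 60.886848 m/s = 60.886848 / 0.51444444 = 118.35456 knot ≈ 118.4 knot (4 s.f.). Final answer: 118.4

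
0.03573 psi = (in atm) 0.002431. Check: 1 psi = 6894.7573 Pa, so 0.03573 psi = 0.03573 * 6894.7573 = 246.34968 Pa. 1 atm = 101325 Pa, so 246.34968 Pa = 246.34968 / 101325 = 0.0024312823 atm ≈ 0.002431 atm (4 s.f.).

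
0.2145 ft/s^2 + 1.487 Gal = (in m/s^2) 0.08025. Check: 1 ft/s^2 = 0.3048 m/s^2, so 0.2145 ft/s^2 = 0.2145 * 0.3048 = 0.0653796 m/s^2. 1 Gal = 0.01 m/s^2, so 1.487 Gal = 1.487 * 0.01 = 0.01487 m/s^2. Sum: 0.0653796 + 0.01487 = 0.0802496 m/s^2. Result: 0.0802496 m/s^2 ≈ 0.08025 m/s^2 (4 s.f.).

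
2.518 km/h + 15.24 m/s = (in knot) 30.98. Check: 1 km/h = 0.27777778 m/s, so 2.518 km/h = 2.518 * 0.27777778 = 0.69944444 m/s. 15.24 m/s is already in m/s. Sum: 0.69944444 + 15.24 = 15.939444 m/s. 1 knot = 0.51444444 m/s, so 15.939444 m/s = 15.939444 / 0.51444444 = 30.983801 knot ≈ 30.98 knot (4 s.f.).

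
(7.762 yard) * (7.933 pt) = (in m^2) 0.01986. Check: 1 yard = 0.9144 m, so 7.762 yard = 7.762 * 0.9144 = 7.0975728 m. 1 pt = 0.00035277778 m, so 7.933 pt = 7.933 * 0.00035277778 = 0.0027985861 m. Combine: 7.0975728 m * 0.0027985861 m = 0.019863169 m^2. Result: 0.019863169 m^2 ≈ 0.01986 m^2 (4 s.f.).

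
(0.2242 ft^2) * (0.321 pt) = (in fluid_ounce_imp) 0.08301. Check: 1 ft^2 = 0.09290304 m^2, so 0.2242 ft^2 = 0.2242 * 0.09290304 = 0.020828862 m^2. 1 pt = 0.00035277778 m, so 0.321 pt = 0.321 * 0.00035277778 = 0.00011324167 m. Combine: 0.020828862 m^2 * 0.00011324167 m = 2.358695e-06 m^3. 1 fluid_ounce_imp = 2.8413063e-05 m^3, so 2.358695e-06 m^3 = 2.358695e-06 / 2.8413063e-05 = 0.083014459 fluid_ounce_imp ≈ 0.08301 fluid_ounce_imp (4 s.f.).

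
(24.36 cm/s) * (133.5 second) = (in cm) 3252. Check: 1 cm/s = 0.01 m/s, so 24.36 cm/s = 24.36 * 0.01 = 0.2436 m/s. 133.5 second = 133.5 s. Combine: 0.2436 m/s * 133.5 s = 32.5206 m. 1 cm = 0.01 m, so 32.5206 m = 32.5206 / 0.01 = 3252.06 cm ≈ 3252 cm (4 s.f.).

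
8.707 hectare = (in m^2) 1 hectare = 10000 m^2, so 8.707 hectare = 8.707 * 10000 = 87070 m^2. Result: 87070 m^2 ≈ 8.707e+04 m^2 (4 s.f.). Final answer: 8.707e+04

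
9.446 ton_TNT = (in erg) 3.952e+17. Check: 1 ton_TNT = 4.184e+09 J, so 9.446 ton_TNT = 9.446 * 4.184e+09 = 3.9522064e+10 J. 1 erg = 1e-07 J, so 3.9522064e+10 J = 3.9522064e+10 / 1e-07 = 3.9522064e+17 erg ≈ 3.952e+17 erg (4 s.f.).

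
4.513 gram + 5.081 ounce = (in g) 1 gram = 0.001 kg, so 4.513 gram = 4.513 * 0.001 = 0.004513 kg. 1 ounce = 0.028349523 kg, so 5.081 ounce = 5.081 * 0.028349523 = 0.14404393 kg. Sum: 0.004513 + 0.14404393 = 0.14855693 kg. 1 g = 0.001 kg, so 0.14855693 kg = 0.14855693 / 0.001 = 148.55693 g ≈ 148.6 g (4 s.f.). Final answer: 148.6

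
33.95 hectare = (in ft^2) 3.654e+06. Check: 1 hectare = 10000 m^2, so 33.95 hectare = 33.95 * 10000 = 339500 m^2. 1 ft^2 = 0.09290304 m^2, so 339500 m^2 = 339500 / 0.09290304 = 3654347.6 ft^2 ≈ 3.654e+06 ft^2 (4 s.f.).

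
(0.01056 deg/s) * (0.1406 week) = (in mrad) 1.567e+04. Check: 1 deg/s = 0.017453293 rad/s, so 0.01056 deg/s = 0.01056 * 0.017453293 = 0.00018430677 rad/s. 1 week = 604800 s, so 0.1406 week = 0.1406 * 604800 = 85034.88 s. Combine: 0.00018430677 rad/s * 85034.88 s = 15.672504 rad. 1 mrad = 0.001 rad, so 15.672504 rad = 15.672504 / 0.001 = 15672.504 mrad ≈ 1.567e+04 mrad (4 s.f.).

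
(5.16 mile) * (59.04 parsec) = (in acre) 1 mile = 1609.344 m, so 5.16 mile = 5.16 * 1609.344 = 8304.215 m. 1 parsec = 3.0856776e+16 m, so 59.04 parsec = 59.04 * 3.0856776e+16 = 1.821784e+18 m. Combine: 8304.215 m * 1.821784e+18 m = 1.5128486e+22 m^2. 1 acre = 4046.8564 m^2, so 1.5128486e+22 m^2 = 1.5128486e+22 / 4046.8564 = 3.7383304e+18 acre ≈ 3.738e+18 acre (4 s.f.). Final answer: 3.738e+18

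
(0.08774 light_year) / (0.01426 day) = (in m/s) 1 light_year = 9.4607305e+15 m, so 0.08774 light_year = 0.08774 * 9.4607305e+15 = 8.3008449e+14 m. 1 day = 86400 s, so 0.01426 day = 0.01426 * 86400 = 1232.064 s. Combine: 8.3008449e+14 m / 1232.064 s = 6.7373488e+11 m/s. Result: 6.7373488e+11 m/s ≈ 6.737e+11 m/s (4 s.f.). Final answer: 6.737e+11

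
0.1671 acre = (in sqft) 1 acre = 4046.8564 m^2, so 0.1671 acre = 0.1671 * 4046.8564 = 676.22971 m^2. 1 sqft = 0.09290304 m^2, so 676.22971 m^2 = 676.22971 / 0.09290304 = 7278.876 sqft ≈ 7279 sqft (4 s.f.). Final answer: 7279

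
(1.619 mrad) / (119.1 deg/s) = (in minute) 1 mrad = 0.001 rad, so 1.619 mrad = 1.619 * 0.001 = 0.001619 rad. 1 deg/s = 0.017453293 rad/s, so 119.1 deg/s = 119.1 * 0.017453293 = 2.0786871 rad/s. Combine: 0.001619 rad / 2.0786871 rad/s = 0.00077885699 s. 1 minute = 60 s, so 0.00077885699 s = 0.00077885699 / 60 = 1.298095e-05 minute ≈ 1.298e-05 minute (4 s.f.). Final answer: 1.298e-05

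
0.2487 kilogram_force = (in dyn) 2.439e+05. Check: 1 kilogram_force = 9.80665 N, so 0.2487 kilogram_force = 0.2487 * 9.80665 = 2.4389139 N. 1 dyn = 1e-05 N, so 2.4389139 N = 2.4389139 / 1e-05 = 243891.39 dyn ≈ 2.439e+05 dyn (4 s.f.).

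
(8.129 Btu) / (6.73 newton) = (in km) 1 Btu = 1055.0559 J, so 8.129 Btu = 8.129 * 1055.0559 = 8576.549 J. 6.73 newton = 6.73 N. Combine: 8576.549 J / 6.73 N = 1274.3758 m. 1 km = 1000 m, so 1274.3758 m = 1274.3758 / 1000 = 1.2743758 km ≈ 1.274 km (4 s.f.). Final answer: 1.274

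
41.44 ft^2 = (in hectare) 1 ft^2 = 0.09290304 m^2, so 41.44 ft^2 = 41.44 * 0.09290304 = 3.849902 m^2. 1 hectare = 10000 m^2, so 3.849902 m^2 = 3.849902 / 10000 = 0.0003849902 hectare ≈ 0.000385 hectare (4 s.f.). Final answer: 0.000385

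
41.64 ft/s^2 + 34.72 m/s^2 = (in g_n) 1 ft/s^2 = 0.3048 m/s^2, so 41.64 ft/s^2 = 41.64 * 0.3048 = 12.691872 m/s^2. 34.72 m/s^2 is already in m/s^2. Sum: 12.691872 + 34.72 = 47.411872 m/s^2. 1 g_n = 9.80665 m/s^2, so 47.411872 m/s^2 = 47.411872 / 9.80665 = 4.8346655 g_n ≈ 4.835 g_n (4 s.f.). Final answer: 4.835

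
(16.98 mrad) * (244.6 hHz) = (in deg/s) 2.38e+04. Check: 1 mrad = 0.001 rad, so 16.98 mrad = 16.98 * 0.001 = 0.01698 rad. 1 hHz = 100 Hz, so 244.6 hHz = 244.6 * 100 = 24460 Hz. Combine: 0.01698 rad * 24460 Hz = 415.3308 rad/s. 1 deg/s = 0.017453293 rad/s, so 415.3308 rad/s = 415.3308 / 0.017453293 = 23796.702 deg/s ≈ 2.38e+04 deg/s (4 s.f.).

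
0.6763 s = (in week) 1 week = 604800 s, so 0.6763 s = 0.6763 / 604800 = 1.1182209e-06 week ≈ 1.118e-06 week (4 s.f.). Final answer: 1.118e-06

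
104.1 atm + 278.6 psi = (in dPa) 1 atm = 101325 Pa, so 104.1 atm = 104.1 * 101325 = 10547932 Pa. 1 psi = 6894.7573 Pa, so 278.6 psi = 278.6 * 6894.7573 = 1920879.4 Pa. Sum: 10547932 + 1920879.4 = 12468812 Pa. 1 dPa = 0.1 Pa, so 12468812 Pa = 12468812 / 0.1 = 1.2468812e+08 dPa ≈ 1.247e+08 dPa (4 s.f.). Final answer: 1.247e+08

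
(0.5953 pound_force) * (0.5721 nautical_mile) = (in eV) 1 pound_force = 4.4482216 N, so 0.5953 pound_force = 0.5953 * 4.4482216 = 2.6480263 N. 1 nautical_mile = 1852 m, so 0.5721 nautical_mile = 0.5721 * 1852 = 1059.5292 m. Combine: 2.6480263 N * 1059.5292 m = 2805.6612 J. 1 eV = 1.6021766e-19 J, so 2805.6612 J = 2805.6612 / 1.6021766e-19 = 1.751156e+22 eV ≈ 1.751e+22 eV (4 s.f.). Final answer: 1.751e+22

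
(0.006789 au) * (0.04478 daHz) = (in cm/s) 4.548e+10. Check: 1 au = 1.4959787e+11 m, so 0.006789 au = 0.006789 * 1.4959787e+11 = 1.0156199e+09 m. 1 daHz = 10 Hz, so 0.04478 daHz = 0.04478 * 10 = 0.4478 Hz. Combine: 1.0156199e+09 m * 0.4478 Hz = 4.5479461e+08 m/s. 1 cm/s = 0.01 m/s, so 4.5479461e+08 m/s = 4.5479461e+08 / 0.01 = 4.5479461e+10 cm/s ≈ 4.548e+10 cm/s (4 s.f.).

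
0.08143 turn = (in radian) 0.5116. Check: 1 turn = 6.2831853 rad, so 0.08143 turn = 0.08143 * 6.2831853 = 0.51163978 rad. 0.51163978 rad = 0.51163978 radian ≈ 0.5116 radian (4 s.f.).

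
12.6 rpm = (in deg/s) 1 rpm = 0.10471976 rad/s, so 12.6 rpm = 12.6 * 0.10471976 = 1.3194689 rad/s. 1 deg/s = 0.017453293 rad/s, so 1.3194689 rad/s = 1.3194689 / 0.017453293 = 75.6 deg/s. Final answer: 75.6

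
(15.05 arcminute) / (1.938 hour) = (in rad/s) 6.275e-07. Check: 1 arcminute = 0.00029088821 rad, so 15.05 arcminute = 15.05 * 0.00029088821 = 0.0043778675 rad. 1 hour = 3600 s, so 1.938 hour = 1.938 * 3600 = 6976.8 s. Combine: 0.0043778675 rad / 6976.8 s = 6.2748933e-07 rad/s. Result: 6.2748933e-07 rad/s ≈ 6.275e-07 rad/s (4 s.f.).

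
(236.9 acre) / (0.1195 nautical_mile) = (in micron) 4.332e+09. Check: 1 acre = 4046.8564 m^2, so 236.9 acre = 236.9 * 4046.8564 = 958700.29 m^2. 1 nautical_mile = 1852 m, so 0.1195 nautical_mile = 0.1195 * 1852 = 221.314 m. Combine: 958700.29 m^2 / 221.314 m = 4331.8556 m. 1 micron = 1e-06 m, so 4331.8556 m = 4331.8556 / 1e-06 = 4.3318556e+09 micron ≈ 4.332e+09 micron (4 s.f.).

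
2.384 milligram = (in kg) 2.384e-06. Check: 1 milligram = 1e-06 kg, so 2.384 milligram = 2.384 * 1e-06 = 2.384e-06 kg. Result: 2.384e-06 kg.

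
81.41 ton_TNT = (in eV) 2.126e+30. Check: 1 ton_TNT = 4.184e+09 J, so 81.41 ton_TNT = 81.41 * 4.184e+09 = 3.4061944e+11 J. 1 eV = 1.6021766e-19 J, so 3.4061944e+11 J = 3.4061944e+11 / 1.6021766e-19 = 2.1259793e+30 eV ≈ 2.126e+30 eV (4 s.f.).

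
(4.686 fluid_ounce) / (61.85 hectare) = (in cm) 2.241e-08. Check: 1 fluid_ounce = 2.957353e-05 m^3, so 4.686 fluid_ounce = 4.686 * 2.957353e-05 = 0.00013858156 m^3. 1 hectare = 10000 m^2, so 61.85 hectare = 61.85 * 10000 = 618500 m^2. Combine: 0.00013858156 m^3 / 618500 m^2 = 2.2406073e-10 m. 1 cm = 0.01 m, so 2.2406073e-10 m = 2.2406073e-10 / 0.01 = 2.2406073e-08 cm ≈ 2.241e-08 cm (4 s.f.).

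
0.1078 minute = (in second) 6.468. Check: 1 minute = 60 s, so 0.1078 minute = 0.1078 * 60 = 6.468 s. 6.468 s = 6.468 second.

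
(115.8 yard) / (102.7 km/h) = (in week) 6.137e-06. Check: 1 yard = 0.9144 m, so 115.8 yard = 115.8 * 0.9144 = 105.88752 m. 1 km/h = 0.27777778 m/s, so 102.7 km/h = 102.7 * 0.27777778 = 28.527778 m/s. Combine: 105.88752 m / 28.527778 m/s = 3.7117339 s. 1 week = 604800 s, so 3.7117339 s = 3.7117339 / 604800 = 6.1371262e-06 week ≈ 6.137e-06 week (4 s.f.).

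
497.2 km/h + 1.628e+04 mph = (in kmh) 2.67e+04. Check: 1 km/h = 0.27777778 m/s, so 497.2 km/h = 497.2 * 0.27777778 = 138.11111 m/s. 1 mph = 0.44704 m/s, so 1.628e+04 mph = 1.628e+04 * 0.44704 = 7277.8112 m/s. Sum: 138.11111 + 7277.8112 = 7415.9223 m/s. 1 kmh = 0.27777778 m/s, so 7415.9223 m/s = 7415.9223 / 0.27777778 = 26697.32 kmh ≈ 2.67e+04 kmh (4 s.f.).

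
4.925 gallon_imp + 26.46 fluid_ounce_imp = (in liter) 1 gallon_imp = 0.00454609 m^3, so 4.925 gallon_imp = 4.925 * 0.00454609 = 0.022389493 m^3. 1 fluid_ounce_imp = 2.8413063e-05 m^3, so 26.46 fluid_ounce_imp = 26.46 * 2.8413063e-05 = 0.00075180963 m^3. Sum: 0.022389493 + 0.00075180963 = 0.023141303 m^3. 1 liter = 0.001 m^3, so 0.023141303 m^3 = 0.023141303 / 0.001 = 23.141303 liter ≈ 23.14 liter (4 s.f.). Final answer: 23.14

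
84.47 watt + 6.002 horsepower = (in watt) 4560. Check: 84.47 watt = 84.47 W. 1 horsepower = 745.69987 W, so 6.002 horsepower = 6.002 * 745.69987 = 4475.6906 W. Sum: 84.47 + 4475.6906 = 4560.1606 W. 4560.1606 W = 4560.1606 watt ≈ 4560 watt (4 s.f.).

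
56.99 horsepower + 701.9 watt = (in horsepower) 57.93. Check: 1 horsepower = 745.69987 W, so 56.99 horsepower = 56.99 * 745.69987 = 42497.436 W. 701.9 watt = 701.9 W. Sum: 42497.436 + 701.9 = 43199.336 W. 1 horsepower = 745.69987 W, so 43199.336 W = 43199.336 / 745.69987 = 57.931263 horsepower ≈ 57.93 horsepower (4 s.f.).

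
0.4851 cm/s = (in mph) 1 cm/s = 0.01 m/s, so 0.4851 cm/s = 0.4851 * 0.01 = 0.004851 m/s. 1 mph = 0.44704 m/s, so 0.004851 m/s = 0.004851 / 0.44704 = 0.010851378 mph ≈ 0.01085 mph (4 s.f.). Final answer: 0.01085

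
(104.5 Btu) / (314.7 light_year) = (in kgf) 1 Btu = 1055.0559 J, so 104.5 Btu = 104.5 * 1055.0559 = 110253.34 J. 1 light_year = 9.4607305e+15 m, so 314.7 light_year = 314.7 * 9.4607305e+15 = 2.9772919e+18 m. Combine: 110253.34 J / 2.9772919e+18 m = 3.7031417e-14 N. 1 kgf = 9.80665 N, so 3.7031417e-14 N = 3.7031417e-14 / 9.80665 = 3.7761536e-15 kgf ≈ 3.776e-15 kgf (4 s.f.). Final answer: 3.776e-15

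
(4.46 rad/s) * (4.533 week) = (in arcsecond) 2.522e+12. Check: 4.46 rad/s is already in rad/s. 1 week = 604800 s, so 4.533 week = 4.533 * 604800 = 2741558.4 s. Combine: 4.46 rad/s * 2741558.4 s = 12227350 rad. 1 arcsecond = 4.8481368e-06 rad, so 12227350 rad = 12227350 / 4.8481368e-06 = 2.5220721e+12 arcsecond ≈ 2.522e+12 arcsecond (4 s.f.).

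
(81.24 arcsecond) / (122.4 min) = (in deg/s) 1 arcsecond = 4.8481368e-06 rad, so 81.24 arcsecond = 81.24 * 4.8481368e-06 = 0.00039386263 rad. 1 min = 60 s, so 122.4 min = 122.4 * 60 = 7344 s. Combine: 0.00039386263 rad / 7344 s = 5.3630533e-08 rad/s. 1 deg/s = 0.017453293 rad/s, so 5.3630533e-08 rad/s = 5.3630533e-08 / 0.017453293 = 3.0728032e-06 deg/s ≈ 3.073e-06 deg/s (4 s.f.). Final answer: 3.073e-06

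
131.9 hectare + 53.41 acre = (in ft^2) 1 hectare = 10000 m^2, so 131.9 hectare = 131.9 * 10000 = 1319000 m^2. 1 acre = 4046.8564 m^2, so 53.41 acre = 53.41 * 4046.8564 = 216142.6 m^2. Sum: 1319000 + 216142.6 = 1535142.6 m^2. 1 ft^2 = 0.09290304 m^2, so 1535142.6 m^2 = 1535142.6 / 0.09290304 = 16524137 ft^2 ≈ 1.652e+07 ft^2 (4 s.f.). Final answer: 1.652e+07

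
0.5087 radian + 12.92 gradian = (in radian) 0.7116. Check: 0.5087 radian = 0.5087 rad. 1 gradian = 0.015707963 rad, so 12.92 gradian = 12.92 * 0.015707963 = 0.20294689 rad. Sum: 0.5087 + 0.20294689 = 0.71164689 rad. 0.71164689 rad = 0.71164689 radian ≈ 0.7116 radian (4 s.f.).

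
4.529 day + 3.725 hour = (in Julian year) 1 day = 86400 s, so 4.529 day = 4.529 * 86400 = 391305.6 s. 1 hour = 3600 s, so 3.725 hour = 3.725 * 3600 = 13410 s. Sum: 391305.6 + 13410 = 404715.6 s. 1 Julian year = 31557600 s, so 404715.6 s = 404715.6 / 31557600 = 0.012824663 Julian year ≈ 0.01282 Julian year (4 s.f.). Final answer: 0.01282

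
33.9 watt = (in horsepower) 33.9 watt = 33.9 W. 1 horsepower = 745.69987 W, so 33.9 W = 33.9 / 745.69987 = 0.045460649 horsepower ≈ 0.04546 horsepower (4 s.f.). Final answer: 0.04546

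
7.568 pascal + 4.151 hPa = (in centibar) 7.568 pascal = 7.568 Pa. 1 hPa = 100 Pa, so 4.151 hPa = 4.151 * 100 = 415.1 Pa. Sum: 7.568 + 415.1 = 422.668 Pa. 1 centibar = 1000 Pa, so 422.668 Pa = 422.668 / 1000 = 0.422668 centibar ≈ 0.4227 centibar (4 s.f.). Final answer: 0.4227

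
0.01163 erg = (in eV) 7.259e+09. Check: 1 erg = 1e-07 J, so 0.01163 erg = 0.01163 * 1e-07 = 1.163e-09 J. 1 eV = 1.6021766e-19 J, so 1.163e-09 J = 1.163e-09 / 1.6021766e-19 = 7.2588751e+09 eV ≈ 7.259e+09 eV (4 s.f.).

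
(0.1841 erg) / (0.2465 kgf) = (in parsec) 2.468e-25. Check: 1 erg = 1e-07 J, so 0.1841 erg = 0.1841 * 1e-07 = 1.841e-08 J. 1 kgf = 9.80665 N, so 0.2465 kgf = 0.2465 * 9.80665 = 2.4173392 N. Combine: 1.841e-08 J / 2.4173392 N = 7.6158116e-09 m. 1 parsec = 3.0856776e+16 m, so 7.6158116e-09 m = 7.6158116e-09 / 3.0856776e+16 = 2.4681164e-25 parsec ≈ 2.468e-25 parsec (4 s.f.).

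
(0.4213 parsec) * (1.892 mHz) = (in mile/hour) 1 parsec = 3.0856776e+16 m, so 0.4213 parsec = 0.4213 * 3.0856776e+16 = 1.299996e+16 m. 1 mHz = 0.001 Hz, so 1.892 mHz = 1.892 * 0.001 = 0.001892 Hz. Combine: 1.299996e+16 m * 0.001892 Hz = 2.4595924e+13 m/s. 1 mile/hour = 0.44704 m/s, so 2.4595924e+13 m/s = 2.4595924e+13 / 0.44704 = 5.5019514e+13 mile/hour ≈ 5.502e+13 mile/hour (4 s.f.). Final answer: 5.502e+13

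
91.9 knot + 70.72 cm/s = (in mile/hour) 107.3. Check: 1 knot = 0.51444444 m/s, so 91.9 knot = 91.9 * 0.51444444 = 47.277444 m/s. 1 cm/s = 0.01 m/s, so 70.72 cm/s = 70.72 * 0.01 = 0.7072 m/s. Sum: 47.277444 + 0.7072 = 47.984644 m/s. 1 mile/hour = 0.44704 m/s, so 47.984644 m/s = 47.984644 / 0.44704 = 107.33859 mile/hour ≈ 107.3 mile/hour (4 s.f.).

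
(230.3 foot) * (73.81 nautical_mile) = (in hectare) 1 foot = 0.3048 m, so 230.3 foot = 230.3 * 0.3048 = 70.19544 m. 1 nautical_mile = 1852 m, so 73.81 nautical_mile = 73.81 * 1852 = 136696.12 m. Combine: 70.19544 m * 136696.12 m = 9595444.3 m^2. 1 hectare = 10000 m^2, so 9595444.3 m^2 = 9595444.3 / 10000 = 959.54443 hectare ≈ 959.5 hectare (4 s.f.). Final answer: 959.5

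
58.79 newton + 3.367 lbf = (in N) 58.79 newton = 58.79 N. 1 lbf = 4.4482216 N, so 3.367 lbf = 3.367 * 4.4482216 = 14.977162 N. Sum: 58.79 + 14.977162 = 73.767162 N. Result: 73.767162 N ≈ 73.77 N (4 s.f.). Final answer: 73.77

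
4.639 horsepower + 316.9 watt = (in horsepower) 1 horsepower = 745.69987 W, so 4.639 horsepower = 4.639 * 745.69987 = 3459.3017 W. 316.9 watt = 316.9 W. Sum: 3459.3017 + 316.9 = 3776.2017 W. 1 horsepower = 745.69987 W, so 3776.2017 W = 3776.2017 / 745.69987 = 5.0639699 horsepower ≈ 5.064 horsepower (4 s.f.). Final answer: 5.064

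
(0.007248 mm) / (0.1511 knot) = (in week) 1.542e-10. Check: 1 mm = 0.001 m, so 0.007248 mm = 0.007248 * 0.001 = 7.248e-06 m. 1 knot = 0.51444444 m/s, so 0.1511 knot = 0.1511 * 0.51444444 = 0.077732556 m/s. Combine: 7.248e-06 m / 0.077732556 m/s = 9.3242785e-05 s. 1 week = 604800 s, so 9.3242785e-05 s = 9.3242785e-05 / 604800 = 1.5417127e-10 week ≈ 1.542e-10 week (4 s.f.).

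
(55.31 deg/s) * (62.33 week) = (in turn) 5.792e+06. Check: 1 deg/s = 0.017453293 rad/s, so 55.31 deg/s = 55.31 * 0.017453293 = 0.96534161 rad/s. 1 week = 604800 s, so 62.33 week = 62.33 * 604800 = 37697184 s. Combine: 0.96534161 rad/s * 37697184 s = 36390660 rad. 1 turn = 6.2831853 rad, so 36390660 rad = 36390660 / 6.2831853 = 5791753.5 turn ≈ 5.792e+06 turn (4 s.f.).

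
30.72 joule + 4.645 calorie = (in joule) 30.72 joule = 30.72 J. 1 calorie = 4.184 J, so 4.645 calorie = 4.645 * 4.184 = 19.43468 J. Sum: 30.72 + 19.43468 = 50.15468 J. 50.15468 J = 50.15468 joule ≈ 50.15 joule (4 s.f.). Final answer: 50.15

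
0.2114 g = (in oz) 1 g = 0.001 kg, so 0.2114 g = 0.2114 * 0.001 = 0.0002114 kg. 1 oz = 0.028349523 kg, so 0.0002114 kg = 0.0002114 / 0.028349523 = 0.0074569156 oz ≈ 0.007457 oz (4 s.f.). Final answer: 0.007457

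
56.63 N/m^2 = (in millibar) 0.5663. Check: 56.63 N/m^2 = 56.63 Pa. 1 millibar = 100 Pa, so 56.63 Pa = 56.63 / 100 = 0.5663 millibar.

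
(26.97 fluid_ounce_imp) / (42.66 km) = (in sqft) 1 fluid_ounce_imp = 2.8413063e-05 m^3, so 26.97 fluid_ounce_imp = 26.97 * 2.8413063e-05 = 0.0007663003 m^3. 1 km = 1000 m, so 42.66 km = 42.66 * 1000 = 42660 m. Combine: 0.0007663003 m^3 / 42660 m = 1.796297e-08 m^2. 1 sqft = 0.09290304 m^2, so 1.796297e-08 m^2 = 1.796297e-08 / 0.09290304 = 1.933518e-07 sqft ≈ 1.934e-07 sqft (4 s.f.). Final answer: 1.934e-07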